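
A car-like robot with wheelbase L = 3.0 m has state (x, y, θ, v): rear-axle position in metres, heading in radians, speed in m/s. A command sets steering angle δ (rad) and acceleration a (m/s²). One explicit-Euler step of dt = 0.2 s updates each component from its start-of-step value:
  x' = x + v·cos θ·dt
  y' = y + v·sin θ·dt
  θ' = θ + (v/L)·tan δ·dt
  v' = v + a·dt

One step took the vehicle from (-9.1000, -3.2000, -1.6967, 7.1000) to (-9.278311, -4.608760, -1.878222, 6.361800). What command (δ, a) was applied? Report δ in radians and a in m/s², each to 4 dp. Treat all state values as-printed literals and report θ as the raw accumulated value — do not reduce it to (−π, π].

δ = -0.3662, a = -3.6910

a = (v'−v)/dt = (-0.738200)/0.2 = -3.6910
Δθ = θ'−θ = -0.181522;  (v·dt/L) = 7.1000·0.2/3.0 = 0.473333
tan δ = Δθ·L/(v·dt) = -0.383497  →  δ = -0.3662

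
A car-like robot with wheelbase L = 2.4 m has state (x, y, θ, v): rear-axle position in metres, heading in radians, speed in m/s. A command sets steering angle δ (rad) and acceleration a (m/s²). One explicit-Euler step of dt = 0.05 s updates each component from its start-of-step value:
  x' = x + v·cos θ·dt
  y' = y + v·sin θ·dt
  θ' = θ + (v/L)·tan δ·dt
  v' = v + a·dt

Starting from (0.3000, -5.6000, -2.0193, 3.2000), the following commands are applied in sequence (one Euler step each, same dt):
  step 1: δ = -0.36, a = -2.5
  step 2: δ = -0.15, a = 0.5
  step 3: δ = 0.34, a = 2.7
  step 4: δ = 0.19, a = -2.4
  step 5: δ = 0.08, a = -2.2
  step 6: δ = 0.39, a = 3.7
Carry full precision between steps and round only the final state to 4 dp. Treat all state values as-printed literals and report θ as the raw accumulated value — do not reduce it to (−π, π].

after step 1 (δ=-0.36, a=-2.5): (0.230621, -5.744176, -2.044394, 3.075000)
after step 2 (δ=-0.15, a=0.5): (0.160497, -5.881003, -2.054076, 3.100000)
after step 3 (δ=0.34, a=2.7): (0.088471, -6.018252, -2.031230, 3.235000)
after step 4 (δ=0.19, a=-2.4): (0.016600, -6.163157, -2.018269, 3.115000)
after step 5 (δ=0.08, a=-2.2): (-0.050792, -6.303572, -2.013066, 3.005000)
after step 6 (δ=0.39, a=3.7): (-0.115097, -6.439366, -1.987332, 3.190000)

(-0.1151, -6.4394, -1.9873, 3.1900)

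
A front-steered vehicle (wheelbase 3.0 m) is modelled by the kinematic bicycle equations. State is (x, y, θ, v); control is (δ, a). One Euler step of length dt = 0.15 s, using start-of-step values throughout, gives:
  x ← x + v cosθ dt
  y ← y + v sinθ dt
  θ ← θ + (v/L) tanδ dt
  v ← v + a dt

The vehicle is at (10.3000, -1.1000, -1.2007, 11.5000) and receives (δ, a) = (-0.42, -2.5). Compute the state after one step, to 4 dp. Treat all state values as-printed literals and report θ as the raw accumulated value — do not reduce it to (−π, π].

x' = 10.3000 + 11.5000·cos(-1.2007)·0.15 = 10.9239
y' = -1.1000 + 11.5000·sin(-1.2007)·0.15 = -2.7082
θ' = -1.2007 + (11.5000/3.0)·tan(-0.42)·0.15 = -1.4575
v' = 11.5000 − 2.5000·0.15 = 11.1250

(10.9239, -2.7082, -1.4575, 11.1250)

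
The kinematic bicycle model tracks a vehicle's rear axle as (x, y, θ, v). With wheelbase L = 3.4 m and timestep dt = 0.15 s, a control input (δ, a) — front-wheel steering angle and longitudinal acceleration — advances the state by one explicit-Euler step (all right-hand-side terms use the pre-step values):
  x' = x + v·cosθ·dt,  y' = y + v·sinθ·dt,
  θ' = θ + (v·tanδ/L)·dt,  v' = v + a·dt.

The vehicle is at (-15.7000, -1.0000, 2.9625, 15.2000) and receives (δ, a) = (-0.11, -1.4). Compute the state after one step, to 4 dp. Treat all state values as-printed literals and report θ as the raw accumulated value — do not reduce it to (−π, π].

x' = -15.7000 + 15.2000·cos(2.9625)·0.15 = -17.9435
y' = -1.0000 + 15.2000·sin(2.9625)·0.15 = -0.5938
θ' = 2.9625 + (15.2000/3.4)·tan(-0.11)·0.15 = 2.8884
v' = 15.2000 − 1.4000·0.15 = 14.9900

(-17.9435, -0.5938, 2.8884, 14.9900)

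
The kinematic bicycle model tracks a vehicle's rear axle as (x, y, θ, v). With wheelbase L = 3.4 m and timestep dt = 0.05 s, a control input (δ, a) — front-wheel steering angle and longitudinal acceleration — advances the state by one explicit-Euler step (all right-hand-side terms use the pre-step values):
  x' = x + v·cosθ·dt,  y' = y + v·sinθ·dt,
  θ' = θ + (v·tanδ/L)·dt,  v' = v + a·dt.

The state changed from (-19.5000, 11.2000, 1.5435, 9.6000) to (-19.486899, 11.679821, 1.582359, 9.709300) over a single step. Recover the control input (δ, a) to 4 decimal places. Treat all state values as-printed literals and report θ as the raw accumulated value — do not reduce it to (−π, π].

a = (v'−v)/dt = (0.109300)/0.05 = 2.1860
Δθ = θ'−θ = 0.038859;  (v·dt/L) = 9.6000·0.05/3.4 = 0.141176
tan δ = Δθ·L/(v·dt) = 0.275251  →  δ = 0.2686

δ = 0.2686, a = 2.1860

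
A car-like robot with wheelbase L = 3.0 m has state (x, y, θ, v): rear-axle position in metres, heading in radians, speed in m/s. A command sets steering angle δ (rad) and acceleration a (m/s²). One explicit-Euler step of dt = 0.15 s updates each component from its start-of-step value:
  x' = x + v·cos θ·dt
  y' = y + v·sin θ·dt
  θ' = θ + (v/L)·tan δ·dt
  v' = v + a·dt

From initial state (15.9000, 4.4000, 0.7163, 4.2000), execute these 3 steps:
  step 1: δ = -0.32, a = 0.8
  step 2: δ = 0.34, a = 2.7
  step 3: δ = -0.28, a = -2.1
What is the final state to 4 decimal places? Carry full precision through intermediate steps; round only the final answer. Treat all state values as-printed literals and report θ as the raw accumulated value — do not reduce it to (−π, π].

(17.4237, 5.6731, 0.6552, 4.4100)

after step 1 (δ=-0.32, a=0.8): (16.375171, 4.813657, 0.646708, 4.320000)
after step 2 (δ=0.34, a=2.7): (16.892322, 5.204118, 0.723115, 4.725000)
after step 3 (δ=-0.28, a=-2.1): (17.423706, 5.673114, 0.655181, 4.410000)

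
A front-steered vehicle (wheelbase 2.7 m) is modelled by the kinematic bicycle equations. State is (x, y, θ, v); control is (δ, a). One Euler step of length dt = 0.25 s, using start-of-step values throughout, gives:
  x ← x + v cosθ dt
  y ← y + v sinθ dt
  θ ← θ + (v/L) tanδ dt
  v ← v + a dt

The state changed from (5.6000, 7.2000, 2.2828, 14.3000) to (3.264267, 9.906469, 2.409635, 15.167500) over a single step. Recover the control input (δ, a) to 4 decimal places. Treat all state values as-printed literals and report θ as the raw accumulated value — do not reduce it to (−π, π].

δ = 0.0955, a = 3.4700

a = (v'−v)/dt = (0.867500)/0.25 = 3.4700
Δθ = θ'−θ = 0.126835;  (v·dt/L) = 14.3000·0.25/2.7 = 1.324074
tan δ = Δθ·L/(v·dt) = 0.095791  →  δ = 0.0955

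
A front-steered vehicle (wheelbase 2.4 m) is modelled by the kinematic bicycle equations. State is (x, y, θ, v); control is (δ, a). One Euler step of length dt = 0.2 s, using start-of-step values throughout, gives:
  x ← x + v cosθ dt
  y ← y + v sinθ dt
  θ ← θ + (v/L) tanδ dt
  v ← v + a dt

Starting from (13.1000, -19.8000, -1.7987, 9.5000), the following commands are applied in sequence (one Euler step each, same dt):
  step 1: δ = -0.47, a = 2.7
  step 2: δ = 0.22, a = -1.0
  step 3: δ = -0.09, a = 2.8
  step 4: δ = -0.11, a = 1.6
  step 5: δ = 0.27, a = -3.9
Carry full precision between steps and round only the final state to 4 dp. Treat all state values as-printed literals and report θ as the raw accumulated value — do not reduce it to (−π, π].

(8.3832, -28.6137, -1.9362, 9.9400)

after step 1 (δ=-0.47, a=2.7): (12.670722, -21.650870, -2.200840, 10.040000)
after step 2 (δ=0.22, a=-1.0): (11.487649, -23.273338, -2.013745, 9.840000)
after step 3 (δ=-0.09, a=2.8): (10.644154, -25.051410, -2.087745, 10.400000)
after step 4 (δ=-0.11, a=1.6): (9.616156, -26.859620, -2.183464, 10.720000)
after step 5 (δ=0.27, a=-3.9): (8.383244, -28.613662, -1.936227, 9.940000)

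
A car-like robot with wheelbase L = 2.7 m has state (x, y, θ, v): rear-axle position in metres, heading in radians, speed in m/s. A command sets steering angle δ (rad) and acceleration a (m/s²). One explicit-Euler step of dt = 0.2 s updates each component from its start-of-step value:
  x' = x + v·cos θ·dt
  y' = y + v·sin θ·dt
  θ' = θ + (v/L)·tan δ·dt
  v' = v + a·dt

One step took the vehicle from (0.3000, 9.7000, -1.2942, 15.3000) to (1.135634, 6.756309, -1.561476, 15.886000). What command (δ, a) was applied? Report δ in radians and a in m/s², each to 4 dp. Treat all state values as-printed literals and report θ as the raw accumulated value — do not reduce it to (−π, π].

δ = -0.2316, a = 2.9300

a = (v'−v)/dt = (0.586000)/0.2 = 2.9300
Δθ = θ'−θ = -0.267276;  (v·dt/L) = 15.3000·0.2/2.7 = 1.133333
tan δ = Δθ·L/(v·dt) = -0.235832  →  δ = -0.2316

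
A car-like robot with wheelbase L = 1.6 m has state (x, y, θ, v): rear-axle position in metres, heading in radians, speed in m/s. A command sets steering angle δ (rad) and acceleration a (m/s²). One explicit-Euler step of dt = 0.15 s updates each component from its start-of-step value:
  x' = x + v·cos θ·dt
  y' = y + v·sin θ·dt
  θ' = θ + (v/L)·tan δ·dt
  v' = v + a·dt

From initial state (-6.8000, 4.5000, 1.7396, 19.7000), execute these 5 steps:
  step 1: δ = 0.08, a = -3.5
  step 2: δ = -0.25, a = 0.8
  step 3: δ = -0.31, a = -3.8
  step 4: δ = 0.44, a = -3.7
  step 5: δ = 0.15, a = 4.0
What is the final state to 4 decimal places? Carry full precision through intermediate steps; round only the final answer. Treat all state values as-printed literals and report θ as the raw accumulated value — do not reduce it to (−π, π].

after step 1 (δ=0.08, a=-3.5): (-7.296449, 7.412999, 1.887666, 19.175000)
after step 2 (δ=-0.25, a=0.8): (-8.192670, 10.146056, 1.428649, 19.295000)
after step 3 (δ=-0.31, a=-3.8): (-7.782645, 13.011115, 0.849207, 18.725000)
after step 4 (δ=0.44, a=-3.7): (-5.927243, 15.119802, 1.675647, 18.170000)
after step 5 (δ=0.15, a=4.0): (-6.212491, 17.830334, 1.933096, 18.770000)

(-6.2125, 17.8303, 1.9331, 18.7700)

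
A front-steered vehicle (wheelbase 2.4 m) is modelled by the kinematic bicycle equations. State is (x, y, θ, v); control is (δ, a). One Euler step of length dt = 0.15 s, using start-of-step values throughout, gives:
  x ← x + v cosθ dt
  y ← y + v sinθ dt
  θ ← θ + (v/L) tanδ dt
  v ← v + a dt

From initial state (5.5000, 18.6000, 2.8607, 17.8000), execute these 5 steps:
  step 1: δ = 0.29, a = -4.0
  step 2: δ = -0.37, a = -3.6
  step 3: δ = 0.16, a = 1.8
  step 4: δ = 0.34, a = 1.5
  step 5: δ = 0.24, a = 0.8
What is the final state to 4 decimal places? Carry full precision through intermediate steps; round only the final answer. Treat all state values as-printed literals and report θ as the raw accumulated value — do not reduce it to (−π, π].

(-6.9989, 20.1498, 3.5804, 17.2750)

after step 1 (δ=0.29, a=-4.0): (2.934642, 19.340160, 3.192684, 17.200000)
after step 2 (δ=-0.37, a=-3.6): (0.358008, 19.208401, 2.775731, 16.660000)
after step 3 (δ=0.16, a=1.8): (-1.975598, 20.102428, 2.943768, 16.930000)
after step 4 (δ=0.34, a=1.5): (-4.465568, 20.601534, 3.318066, 17.155000)
after step 5 (δ=0.24, a=0.8): (-6.998853, 20.149778, 3.580448, 17.275000)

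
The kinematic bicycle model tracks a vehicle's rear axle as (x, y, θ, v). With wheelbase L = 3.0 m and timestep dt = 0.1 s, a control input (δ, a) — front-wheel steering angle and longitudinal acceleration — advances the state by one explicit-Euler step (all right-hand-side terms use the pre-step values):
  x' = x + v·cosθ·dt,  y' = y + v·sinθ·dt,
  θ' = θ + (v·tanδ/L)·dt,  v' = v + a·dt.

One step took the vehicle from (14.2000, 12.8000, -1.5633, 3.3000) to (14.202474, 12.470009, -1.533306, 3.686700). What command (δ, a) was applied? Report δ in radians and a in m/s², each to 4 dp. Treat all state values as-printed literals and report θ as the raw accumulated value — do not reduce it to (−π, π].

δ = 0.2662, a = 3.8670

a = (v'−v)/dt = (0.386700)/0.1 = 3.8670
Δθ = θ'−θ = 0.029994;  (v·dt/L) = 3.3000·0.1/3.0 = 0.110000
tan δ = Δθ·L/(v·dt) = 0.272673  →  δ = 0.2662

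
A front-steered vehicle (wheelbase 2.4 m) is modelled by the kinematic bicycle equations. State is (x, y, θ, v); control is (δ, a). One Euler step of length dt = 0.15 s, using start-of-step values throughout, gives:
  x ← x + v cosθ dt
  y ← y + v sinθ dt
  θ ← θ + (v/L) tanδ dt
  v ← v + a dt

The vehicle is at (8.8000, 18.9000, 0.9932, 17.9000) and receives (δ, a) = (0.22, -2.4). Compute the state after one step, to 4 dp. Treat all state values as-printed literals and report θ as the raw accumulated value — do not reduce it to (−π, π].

(10.2660, 21.1494, 1.2434, 17.5400)

x' = 8.8000 + 17.9000·cos(0.9932)·0.15 = 10.2660
y' = 18.9000 + 17.9000·sin(0.9932)·0.15 = 21.1494
θ' = 0.9932 + (17.9000/2.4)·tan(0.22)·0.15 = 1.2434
v' = 17.9000 − 2.4000·0.15 = 17.5400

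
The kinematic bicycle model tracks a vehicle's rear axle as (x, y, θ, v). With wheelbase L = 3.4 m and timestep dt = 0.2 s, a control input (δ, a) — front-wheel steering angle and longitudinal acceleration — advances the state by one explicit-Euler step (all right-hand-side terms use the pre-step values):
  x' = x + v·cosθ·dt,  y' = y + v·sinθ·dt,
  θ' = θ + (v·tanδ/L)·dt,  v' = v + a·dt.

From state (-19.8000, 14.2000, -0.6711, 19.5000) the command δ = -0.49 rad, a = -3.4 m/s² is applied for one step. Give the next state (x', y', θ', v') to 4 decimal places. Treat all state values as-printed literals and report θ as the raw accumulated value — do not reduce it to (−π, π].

x' = -19.8000 + 19.5000·cos(-0.6711)·0.2 = -16.7458
y' = 14.2000 + 19.5000·sin(-0.6711)·0.2 = 11.7748
θ' = -0.6711 + (19.5000/3.4)·tan(-0.49)·0.2 = -1.2829
v' = 19.5000 − 3.4000·0.2 = 18.8200

(-16.7458, 11.7748, -1.2829, 18.8200)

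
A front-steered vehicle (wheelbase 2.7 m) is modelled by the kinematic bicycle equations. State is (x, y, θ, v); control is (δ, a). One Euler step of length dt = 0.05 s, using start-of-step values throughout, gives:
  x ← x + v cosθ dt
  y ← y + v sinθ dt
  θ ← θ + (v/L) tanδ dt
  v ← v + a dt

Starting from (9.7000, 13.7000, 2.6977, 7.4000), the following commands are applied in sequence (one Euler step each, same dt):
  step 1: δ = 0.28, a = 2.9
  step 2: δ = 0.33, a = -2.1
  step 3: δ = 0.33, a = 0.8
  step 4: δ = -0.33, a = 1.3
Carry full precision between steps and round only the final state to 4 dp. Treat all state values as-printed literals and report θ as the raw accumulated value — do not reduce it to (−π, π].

after step 1 (δ=0.28, a=2.9): (9.365858, 13.858900, 2.737106, 7.545000)
after step 2 (δ=0.33, a=-2.1): (9.019050, 14.007365, 2.784964, 7.440000)
after step 3 (δ=0.33, a=0.8): (8.670457, 14.137237, 2.832156, 7.480000)
after step 4 (δ=-0.33, a=1.3): (8.314220, 14.251128, 2.784710, 7.545000)

(8.3142, 14.2511, 2.7847, 7.5450)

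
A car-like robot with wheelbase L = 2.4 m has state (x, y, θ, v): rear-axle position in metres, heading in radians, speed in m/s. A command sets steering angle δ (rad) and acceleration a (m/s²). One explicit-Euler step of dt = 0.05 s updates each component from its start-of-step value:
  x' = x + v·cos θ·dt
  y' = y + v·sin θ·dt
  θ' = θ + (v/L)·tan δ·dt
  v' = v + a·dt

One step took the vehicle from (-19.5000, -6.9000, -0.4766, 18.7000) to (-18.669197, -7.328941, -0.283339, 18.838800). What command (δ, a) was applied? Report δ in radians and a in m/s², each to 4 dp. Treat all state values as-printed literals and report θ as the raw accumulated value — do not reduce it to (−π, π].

a = (v'−v)/dt = (0.138800)/0.05 = 2.7760
Δθ = θ'−θ = 0.193261;  (v·dt/L) = 18.7000·0.05/2.4 = 0.389583
tan δ = Δθ·L/(v·dt) = 0.496071  →  δ = 0.4605

δ = 0.4605, a = 2.7760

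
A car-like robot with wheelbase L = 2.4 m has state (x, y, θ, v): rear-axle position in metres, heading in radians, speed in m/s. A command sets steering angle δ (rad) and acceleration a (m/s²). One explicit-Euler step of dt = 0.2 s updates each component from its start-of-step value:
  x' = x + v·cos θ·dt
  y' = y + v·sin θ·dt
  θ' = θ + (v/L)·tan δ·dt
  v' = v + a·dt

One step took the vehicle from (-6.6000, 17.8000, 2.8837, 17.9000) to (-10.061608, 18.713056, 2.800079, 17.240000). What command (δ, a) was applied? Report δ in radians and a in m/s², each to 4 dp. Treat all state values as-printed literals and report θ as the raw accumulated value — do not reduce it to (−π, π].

δ = -0.0560, a = -3.3000

a = (v'−v)/dt = (-0.660000)/0.2 = -3.3000
Δθ = θ'−θ = -0.083621;  (v·dt/L) = 17.9000·0.2/2.4 = 1.491667
tan δ = Δθ·L/(v·dt) = -0.056059  →  δ = -0.0560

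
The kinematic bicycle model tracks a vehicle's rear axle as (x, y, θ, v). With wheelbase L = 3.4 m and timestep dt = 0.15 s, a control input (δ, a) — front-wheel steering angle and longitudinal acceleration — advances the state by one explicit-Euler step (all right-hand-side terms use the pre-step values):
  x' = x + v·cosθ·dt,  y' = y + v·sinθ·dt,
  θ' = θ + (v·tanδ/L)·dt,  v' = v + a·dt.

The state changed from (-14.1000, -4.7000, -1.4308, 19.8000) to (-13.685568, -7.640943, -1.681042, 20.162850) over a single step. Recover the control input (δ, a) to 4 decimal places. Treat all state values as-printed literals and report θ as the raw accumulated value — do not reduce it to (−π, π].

a = (v'−v)/dt = (0.362850)/0.15 = 2.4190
Δθ = θ'−θ = -0.250242;  (v·dt/L) = 19.8000·0.15/3.4 = 0.873529
tan δ = Δθ·L/(v·dt) = -0.286472  →  δ = -0.2790

δ = -0.2790, a = 2.4190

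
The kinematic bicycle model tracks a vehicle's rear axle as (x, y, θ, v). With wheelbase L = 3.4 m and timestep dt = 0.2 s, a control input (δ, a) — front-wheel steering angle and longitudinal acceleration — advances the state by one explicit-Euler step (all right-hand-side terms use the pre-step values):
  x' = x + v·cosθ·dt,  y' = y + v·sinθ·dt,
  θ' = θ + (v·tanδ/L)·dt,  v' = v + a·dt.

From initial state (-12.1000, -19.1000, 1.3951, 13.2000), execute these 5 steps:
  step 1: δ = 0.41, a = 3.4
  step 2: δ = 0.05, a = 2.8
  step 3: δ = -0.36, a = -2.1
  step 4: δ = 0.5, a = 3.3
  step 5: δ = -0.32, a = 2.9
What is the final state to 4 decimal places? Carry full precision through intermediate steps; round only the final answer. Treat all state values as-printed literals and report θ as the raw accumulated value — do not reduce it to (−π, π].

(-13.3004, -5.3729, 1.6181, 15.2600)

after step 1 (δ=0.41, a=3.4): (-11.638544, -16.500643, 1.732578, 13.880000)
after step 2 (δ=0.05, a=2.8): (-12.085695, -13.760892, 1.773436, 14.440000)
after step 3 (δ=-0.36, a=-2.1): (-12.666921, -10.931984, 1.453715, 14.020000)
after step 4 (δ=0.5, a=3.3): (-12.339374, -8.147181, 1.904254, 14.680000)
after step 5 (δ=-0.32, a=2.9): (-13.300362, -5.372907, 1.618089, 15.260000)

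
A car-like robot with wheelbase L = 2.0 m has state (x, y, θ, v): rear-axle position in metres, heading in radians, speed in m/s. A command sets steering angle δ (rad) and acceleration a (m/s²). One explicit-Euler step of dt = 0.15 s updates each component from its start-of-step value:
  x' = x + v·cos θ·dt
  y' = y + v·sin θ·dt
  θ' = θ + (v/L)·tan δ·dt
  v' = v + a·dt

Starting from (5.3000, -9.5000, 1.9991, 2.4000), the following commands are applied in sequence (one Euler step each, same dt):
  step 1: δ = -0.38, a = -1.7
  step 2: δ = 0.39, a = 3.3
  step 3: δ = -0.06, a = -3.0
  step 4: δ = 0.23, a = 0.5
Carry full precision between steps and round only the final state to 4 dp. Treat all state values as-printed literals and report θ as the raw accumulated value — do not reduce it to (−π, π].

(4.7447, -8.2086, 2.0199, 2.2650)

after step 1 (δ=-0.38, a=-1.7): (5.150482, -9.172518, 1.927206, 2.145000)
after step 2 (δ=0.39, a=3.3): (5.038220, -8.870988, 1.993334, 2.640000)
after step 3 (δ=-0.06, a=-3.0): (4.875829, -8.509816, 1.981440, 2.190000)
after step 4 (δ=0.23, a=0.5): (4.744692, -8.208626, 2.019898, 2.265000)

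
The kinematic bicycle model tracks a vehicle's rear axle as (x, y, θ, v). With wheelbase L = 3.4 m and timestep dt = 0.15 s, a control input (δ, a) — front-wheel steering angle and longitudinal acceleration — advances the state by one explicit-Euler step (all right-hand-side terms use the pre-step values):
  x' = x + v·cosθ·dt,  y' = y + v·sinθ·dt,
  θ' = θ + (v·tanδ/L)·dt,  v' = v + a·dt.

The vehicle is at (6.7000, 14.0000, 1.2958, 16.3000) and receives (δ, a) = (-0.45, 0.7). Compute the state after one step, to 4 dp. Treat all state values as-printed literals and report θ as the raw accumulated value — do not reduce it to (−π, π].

(7.3639, 16.3531, 0.9484, 16.4050)

x' = 6.7000 + 16.3000·cos(1.2958)·0.15 = 7.3639
y' = 14.0000 + 16.3000·sin(1.2958)·0.15 = 16.3531
θ' = 1.2958 + (16.3000/3.4)·tan(-0.45)·0.15 = 0.9484
v' = 16.3000 + 0.7000·0.15 = 16.4050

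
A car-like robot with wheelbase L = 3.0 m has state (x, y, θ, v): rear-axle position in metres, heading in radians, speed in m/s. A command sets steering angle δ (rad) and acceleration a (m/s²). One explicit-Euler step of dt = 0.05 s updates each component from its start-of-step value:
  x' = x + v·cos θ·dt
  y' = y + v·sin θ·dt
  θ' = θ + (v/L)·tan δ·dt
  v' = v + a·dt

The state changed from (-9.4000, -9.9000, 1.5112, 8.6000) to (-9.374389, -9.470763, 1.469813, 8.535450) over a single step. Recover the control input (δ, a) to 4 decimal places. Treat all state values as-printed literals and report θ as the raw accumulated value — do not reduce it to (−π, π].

a = (v'−v)/dt = (-0.064550)/0.05 = -1.2910
Δθ = θ'−θ = -0.041387;  (v·dt/L) = 8.6000·0.05/3.0 = 0.143333
tan δ = Δθ·L/(v·dt) = -0.288747  →  δ = -0.2811

δ = -0.2811, a = -1.2910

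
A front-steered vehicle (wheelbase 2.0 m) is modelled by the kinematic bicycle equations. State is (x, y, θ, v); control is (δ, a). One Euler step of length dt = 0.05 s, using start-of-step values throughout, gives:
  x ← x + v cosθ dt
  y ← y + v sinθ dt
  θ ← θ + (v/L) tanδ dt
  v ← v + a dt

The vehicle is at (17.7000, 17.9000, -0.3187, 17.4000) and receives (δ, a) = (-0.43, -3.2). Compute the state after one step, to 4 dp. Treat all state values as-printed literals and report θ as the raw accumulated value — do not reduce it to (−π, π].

x' = 17.7000 + 17.4000·cos(-0.3187)·0.05 = 18.5262
y' = 17.9000 + 17.4000·sin(-0.3187)·0.05 = 17.6274
θ' = -0.3187 + (17.4000/2.0)·tan(-0.43)·0.05 = -0.5182
v' = 17.4000 − 3.2000·0.05 = 17.2400

(18.5262, 17.6274, -0.5182, 17.2400)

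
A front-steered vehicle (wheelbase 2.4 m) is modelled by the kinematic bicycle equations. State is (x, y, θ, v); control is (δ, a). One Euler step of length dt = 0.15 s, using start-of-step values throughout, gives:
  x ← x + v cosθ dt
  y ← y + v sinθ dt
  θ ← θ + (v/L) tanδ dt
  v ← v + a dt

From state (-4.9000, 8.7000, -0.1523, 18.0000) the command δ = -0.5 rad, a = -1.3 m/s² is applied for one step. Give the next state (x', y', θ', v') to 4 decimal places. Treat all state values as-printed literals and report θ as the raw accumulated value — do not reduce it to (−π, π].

x' = -4.9000 + 18.0000·cos(-0.1523)·0.15 = -2.2313
y' = 8.7000 + 18.0000·sin(-0.1523)·0.15 = 8.2904
θ' = -0.1523 + (18.0000/2.4)·tan(-0.5)·0.15 = -0.7669
v' = 18.0000 − 1.3000·0.15 = 17.8050

(-2.2313, 8.2904, -0.7669, 17.8050)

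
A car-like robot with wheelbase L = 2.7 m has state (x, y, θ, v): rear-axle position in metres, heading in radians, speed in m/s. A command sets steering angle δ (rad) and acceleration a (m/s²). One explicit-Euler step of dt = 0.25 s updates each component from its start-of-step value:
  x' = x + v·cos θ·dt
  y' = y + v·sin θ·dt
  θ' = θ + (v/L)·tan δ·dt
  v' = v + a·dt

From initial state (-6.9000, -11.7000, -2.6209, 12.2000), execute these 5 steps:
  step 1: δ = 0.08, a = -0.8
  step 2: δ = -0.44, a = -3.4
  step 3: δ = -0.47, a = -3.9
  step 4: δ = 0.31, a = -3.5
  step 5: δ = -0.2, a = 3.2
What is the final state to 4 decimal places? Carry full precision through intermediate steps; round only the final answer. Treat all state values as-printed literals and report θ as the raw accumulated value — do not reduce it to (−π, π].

(-19.3888, -13.7979, -3.4506, 10.1000)

after step 1 (δ=0.08, a=-0.8): (-9.545798, -13.217317, -2.530336, 12.000000)
after step 2 (δ=-0.44, a=-3.4): (-12.002581, -14.939008, -3.053426, 11.150000)
after step 3 (δ=-0.47, a=-3.9): (-14.779254, -15.184454, -3.577854, 10.175000)
after step 4 (δ=0.31, a=-3.5): (-17.084751, -14.109584, -3.276064, 9.300000)
after step 5 (δ=-0.2, a=3.2): (-19.388762, -13.797880, -3.450619, 10.100000)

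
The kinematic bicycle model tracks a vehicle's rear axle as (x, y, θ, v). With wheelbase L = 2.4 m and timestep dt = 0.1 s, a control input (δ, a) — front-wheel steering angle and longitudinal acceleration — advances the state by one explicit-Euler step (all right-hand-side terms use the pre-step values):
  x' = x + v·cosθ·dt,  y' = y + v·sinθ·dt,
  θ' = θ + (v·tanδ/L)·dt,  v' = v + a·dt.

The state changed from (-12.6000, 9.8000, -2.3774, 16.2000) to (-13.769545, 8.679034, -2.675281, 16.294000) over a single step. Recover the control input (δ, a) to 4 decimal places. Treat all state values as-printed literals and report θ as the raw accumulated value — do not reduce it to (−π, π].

δ = -0.4156, a = 0.9400

a = (v'−v)/dt = (0.094000)/0.1 = 0.9400
Δθ = θ'−θ = -0.297881;  (v·dt/L) = 16.2000·0.1/2.4 = 0.675000
tan δ = Δθ·L/(v·dt) = -0.441305  →  δ = -0.4156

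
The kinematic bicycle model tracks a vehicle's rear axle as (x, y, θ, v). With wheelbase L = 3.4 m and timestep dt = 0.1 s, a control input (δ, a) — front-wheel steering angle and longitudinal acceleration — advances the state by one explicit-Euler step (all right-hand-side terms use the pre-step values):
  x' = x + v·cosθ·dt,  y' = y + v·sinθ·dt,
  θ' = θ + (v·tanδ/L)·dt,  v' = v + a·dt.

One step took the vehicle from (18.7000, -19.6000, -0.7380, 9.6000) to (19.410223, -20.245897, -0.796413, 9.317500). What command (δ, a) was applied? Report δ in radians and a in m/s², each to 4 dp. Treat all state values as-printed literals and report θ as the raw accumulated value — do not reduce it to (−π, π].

δ = -0.2040, a = -2.8250

a = (v'−v)/dt = (-0.282500)/0.1 = -2.8250
Δθ = θ'−θ = -0.058413;  (v·dt/L) = 9.6000·0.1/3.4 = 0.282353
tan δ = Δθ·L/(v·dt) = -0.206879  →  δ = -0.2040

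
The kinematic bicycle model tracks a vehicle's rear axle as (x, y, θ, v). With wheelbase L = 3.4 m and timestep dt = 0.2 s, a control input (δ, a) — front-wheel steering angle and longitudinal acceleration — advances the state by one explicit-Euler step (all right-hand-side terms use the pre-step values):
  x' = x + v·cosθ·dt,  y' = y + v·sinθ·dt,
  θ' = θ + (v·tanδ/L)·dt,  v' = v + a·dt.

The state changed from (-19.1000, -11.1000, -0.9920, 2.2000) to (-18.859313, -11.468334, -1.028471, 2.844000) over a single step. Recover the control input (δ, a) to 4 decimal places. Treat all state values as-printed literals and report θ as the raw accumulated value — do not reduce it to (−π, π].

δ = -0.2747, a = 3.2200

a = (v'−v)/dt = (0.644000)/0.2 = 3.2200
Δθ = θ'−θ = -0.036471;  (v·dt/L) = 2.2000·0.2/3.4 = 0.129412
tan δ = Δθ·L/(v·dt) = -0.281821  →  δ = -0.2747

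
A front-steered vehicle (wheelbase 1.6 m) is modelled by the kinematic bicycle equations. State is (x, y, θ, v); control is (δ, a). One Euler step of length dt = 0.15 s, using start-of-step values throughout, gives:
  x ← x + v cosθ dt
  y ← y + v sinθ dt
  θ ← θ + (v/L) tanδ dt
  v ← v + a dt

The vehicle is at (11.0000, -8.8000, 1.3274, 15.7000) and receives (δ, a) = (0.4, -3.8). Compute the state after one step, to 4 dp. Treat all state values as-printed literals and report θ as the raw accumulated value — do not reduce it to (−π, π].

x' = 11.0000 + 15.7000·cos(1.3274)·0.15 = 11.5676
y' = -8.8000 + 15.7000·sin(1.3274)·0.15 = -6.5144
θ' = 1.3274 + (15.7000/1.6)·tan(0.4)·0.15 = 1.9497
v' = 15.7000 − 3.8000·0.15 = 15.1300

(11.5676, -6.5144, 1.9497, 15.1300)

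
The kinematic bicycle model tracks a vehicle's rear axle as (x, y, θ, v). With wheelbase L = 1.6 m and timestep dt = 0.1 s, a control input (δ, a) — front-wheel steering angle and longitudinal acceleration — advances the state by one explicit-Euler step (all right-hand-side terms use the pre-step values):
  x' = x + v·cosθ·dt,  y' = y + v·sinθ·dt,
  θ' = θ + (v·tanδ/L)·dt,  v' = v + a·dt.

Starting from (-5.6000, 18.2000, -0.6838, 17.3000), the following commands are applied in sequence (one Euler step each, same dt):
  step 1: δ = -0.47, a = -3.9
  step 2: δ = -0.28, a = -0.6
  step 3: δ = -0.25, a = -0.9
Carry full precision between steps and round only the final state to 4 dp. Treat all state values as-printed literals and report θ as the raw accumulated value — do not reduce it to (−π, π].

after step 1 (δ=-0.47, a=-3.9): (-4.258943, 17.107084, -1.233038, 16.910000)
after step 2 (δ=-0.28, a=-0.6): (-3.698591, 15.511626, -1.536947, 16.850000)
after step 3 (δ=-0.25, a=-0.9): (-3.641566, 13.827591, -1.805854, 16.760000)

(-3.6416, 13.8276, -1.8059, 16.7600)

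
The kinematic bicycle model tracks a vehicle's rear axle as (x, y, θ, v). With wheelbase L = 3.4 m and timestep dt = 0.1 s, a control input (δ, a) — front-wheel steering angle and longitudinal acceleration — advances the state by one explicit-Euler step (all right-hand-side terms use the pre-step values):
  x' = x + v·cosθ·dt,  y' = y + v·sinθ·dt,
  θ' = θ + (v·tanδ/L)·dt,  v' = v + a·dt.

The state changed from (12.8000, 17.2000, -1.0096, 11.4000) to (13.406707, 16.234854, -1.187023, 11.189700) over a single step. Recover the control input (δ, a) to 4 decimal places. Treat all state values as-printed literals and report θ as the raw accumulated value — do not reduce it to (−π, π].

δ = -0.4867, a = -2.1030

a = (v'−v)/dt = (-0.210300)/0.1 = -2.1030
Δθ = θ'−θ = -0.177423;  (v·dt/L) = 11.4000·0.1/3.4 = 0.335294
tan δ = Δθ·L/(v·dt) = -0.529156  →  δ = -0.4867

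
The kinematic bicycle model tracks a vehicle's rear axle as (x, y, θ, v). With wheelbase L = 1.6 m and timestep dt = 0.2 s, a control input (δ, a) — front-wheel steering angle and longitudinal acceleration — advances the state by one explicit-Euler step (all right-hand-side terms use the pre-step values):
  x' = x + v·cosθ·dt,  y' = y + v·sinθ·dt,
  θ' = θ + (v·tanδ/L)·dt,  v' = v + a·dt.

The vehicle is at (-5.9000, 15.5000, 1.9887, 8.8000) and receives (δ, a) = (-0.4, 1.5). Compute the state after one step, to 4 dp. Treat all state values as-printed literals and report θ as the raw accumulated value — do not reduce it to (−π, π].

(-6.6143, 17.1085, 1.5236, 9.1000)

x' = -5.9000 + 8.8000·cos(1.9887)·0.2 = -6.6143
y' = 15.5000 + 8.8000·sin(1.9887)·0.2 = 17.1085
θ' = 1.9887 + (8.8000/1.6)·tan(-0.4)·0.2 = 1.5236
v' = 8.8000 + 1.5000·0.2 = 9.1000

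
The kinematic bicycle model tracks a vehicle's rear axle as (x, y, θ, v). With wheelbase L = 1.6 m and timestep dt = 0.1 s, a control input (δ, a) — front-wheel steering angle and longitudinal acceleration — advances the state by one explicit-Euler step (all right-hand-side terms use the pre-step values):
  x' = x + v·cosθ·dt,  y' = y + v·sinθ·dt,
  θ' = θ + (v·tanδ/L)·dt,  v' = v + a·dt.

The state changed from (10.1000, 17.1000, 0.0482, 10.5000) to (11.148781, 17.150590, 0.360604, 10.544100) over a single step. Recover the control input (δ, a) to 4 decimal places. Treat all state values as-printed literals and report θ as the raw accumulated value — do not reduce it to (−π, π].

δ = 0.4443, a = 0.4410

a = (v'−v)/dt = (0.044100)/0.1 = 0.4410
Δθ = θ'−θ = 0.312404;  (v·dt/L) = 10.5000·0.1/1.6 = 0.656250
tan δ = Δθ·L/(v·dt) = 0.476044  →  δ = 0.4443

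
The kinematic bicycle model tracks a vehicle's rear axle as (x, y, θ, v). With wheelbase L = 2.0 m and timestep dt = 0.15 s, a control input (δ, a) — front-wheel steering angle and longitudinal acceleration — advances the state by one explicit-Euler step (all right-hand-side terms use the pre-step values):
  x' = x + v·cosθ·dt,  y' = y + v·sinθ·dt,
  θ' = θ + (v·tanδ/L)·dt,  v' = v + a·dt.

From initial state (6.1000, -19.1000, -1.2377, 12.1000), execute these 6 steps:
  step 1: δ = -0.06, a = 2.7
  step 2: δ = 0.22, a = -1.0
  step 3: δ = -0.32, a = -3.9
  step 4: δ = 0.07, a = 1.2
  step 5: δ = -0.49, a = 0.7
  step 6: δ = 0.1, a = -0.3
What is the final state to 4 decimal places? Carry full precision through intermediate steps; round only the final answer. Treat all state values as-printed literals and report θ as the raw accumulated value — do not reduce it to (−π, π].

(8.4075, -29.4903, -1.7150, 12.0100)

after step 1 (δ=-0.06, a=2.7): (6.693452, -20.815238, -1.292215, 12.505000)
after step 2 (δ=0.22, a=-1.0): (7.209267, -22.618671, -1.082488, 12.355000)
after step 3 (δ=-0.32, a=-3.9): (8.078687, -24.255328, -1.389562, 11.770000)
after step 4 (δ=0.07, a=1.2): (8.396907, -25.991913, -1.327668, 11.950000)
after step 5 (δ=-0.49, a=0.7): (8.828433, -27.731695, -1.805718, 12.055000)
after step 6 (δ=0.1, a=-0.3): (8.407533, -29.490277, -1.715002, 12.010000)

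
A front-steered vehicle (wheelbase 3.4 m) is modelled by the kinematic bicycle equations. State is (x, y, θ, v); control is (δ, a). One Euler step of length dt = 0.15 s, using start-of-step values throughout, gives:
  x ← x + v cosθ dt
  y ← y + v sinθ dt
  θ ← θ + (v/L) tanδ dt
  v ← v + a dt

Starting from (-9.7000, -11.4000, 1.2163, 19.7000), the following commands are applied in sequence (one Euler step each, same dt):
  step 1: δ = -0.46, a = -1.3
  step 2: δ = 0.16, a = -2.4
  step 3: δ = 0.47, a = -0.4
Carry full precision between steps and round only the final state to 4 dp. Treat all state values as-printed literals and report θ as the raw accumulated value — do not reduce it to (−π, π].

(-4.8768, -4.2666, 1.3536, 19.0850)

after step 1 (δ=-0.46, a=-1.3): (-8.674266, -8.628738, 0.785697, 19.505000)
after step 2 (δ=0.16, a=-2.4): (-6.606066, -6.559302, 0.924566, 19.145000)
after step 3 (δ=0.47, a=-0.4): (-4.876753, -4.266613, 1.353611, 19.085000)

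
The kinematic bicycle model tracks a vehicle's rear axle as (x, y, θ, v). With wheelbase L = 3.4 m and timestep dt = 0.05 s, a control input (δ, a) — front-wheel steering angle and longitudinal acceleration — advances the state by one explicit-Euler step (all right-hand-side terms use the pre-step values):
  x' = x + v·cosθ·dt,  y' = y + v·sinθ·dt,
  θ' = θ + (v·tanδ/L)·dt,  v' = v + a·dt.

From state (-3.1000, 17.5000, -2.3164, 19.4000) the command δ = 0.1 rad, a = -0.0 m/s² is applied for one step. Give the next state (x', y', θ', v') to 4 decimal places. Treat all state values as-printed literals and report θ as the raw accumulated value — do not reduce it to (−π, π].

(-3.7581, 16.7874, -2.2878, 19.4000)

x' = -3.1000 + 19.4000·cos(-2.3164)·0.05 = -3.7581
y' = 17.5000 + 19.4000·sin(-2.3164)·0.05 = 16.7874
θ' = -2.3164 + (19.4000/3.4)·tan(0.1)·0.05 = -2.2878
v' = 19.4000 + 0.0000·0.05 = 19.4000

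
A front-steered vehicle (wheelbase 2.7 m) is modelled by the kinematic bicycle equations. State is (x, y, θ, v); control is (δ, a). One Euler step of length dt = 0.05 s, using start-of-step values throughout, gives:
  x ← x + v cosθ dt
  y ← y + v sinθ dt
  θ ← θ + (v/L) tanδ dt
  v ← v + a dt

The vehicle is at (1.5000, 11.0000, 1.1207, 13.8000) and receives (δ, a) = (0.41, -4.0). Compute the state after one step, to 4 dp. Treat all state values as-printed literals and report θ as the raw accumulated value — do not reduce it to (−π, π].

x' = 1.5000 + 13.8000·cos(1.1207)·0.05 = 1.8002
y' = 11.0000 + 13.8000·sin(1.1207)·0.05 = 11.6213
θ' = 1.1207 + (13.8000/2.7)·tan(0.41)·0.05 = 1.2318
v' = 13.8000 − 4.0000·0.05 = 13.6000

(1.8002, 11.6213, 1.2318, 13.6000)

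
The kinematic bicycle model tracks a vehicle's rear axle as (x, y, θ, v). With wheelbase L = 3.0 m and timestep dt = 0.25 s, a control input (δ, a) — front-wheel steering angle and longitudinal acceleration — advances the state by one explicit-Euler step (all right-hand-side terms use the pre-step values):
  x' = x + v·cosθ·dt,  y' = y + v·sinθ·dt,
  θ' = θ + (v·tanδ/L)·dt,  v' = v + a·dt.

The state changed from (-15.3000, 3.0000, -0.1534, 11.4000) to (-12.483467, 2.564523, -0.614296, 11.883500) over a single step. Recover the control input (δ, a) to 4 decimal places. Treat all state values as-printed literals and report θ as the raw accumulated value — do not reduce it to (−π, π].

δ = -0.4517, a = 1.9340

a = (v'−v)/dt = (0.483500)/0.25 = 1.9340
Δθ = θ'−θ = -0.460896;  (v·dt/L) = 11.4000·0.25/3.0 = 0.950000
tan δ = Δθ·L/(v·dt) = -0.485154  →  δ = -0.4517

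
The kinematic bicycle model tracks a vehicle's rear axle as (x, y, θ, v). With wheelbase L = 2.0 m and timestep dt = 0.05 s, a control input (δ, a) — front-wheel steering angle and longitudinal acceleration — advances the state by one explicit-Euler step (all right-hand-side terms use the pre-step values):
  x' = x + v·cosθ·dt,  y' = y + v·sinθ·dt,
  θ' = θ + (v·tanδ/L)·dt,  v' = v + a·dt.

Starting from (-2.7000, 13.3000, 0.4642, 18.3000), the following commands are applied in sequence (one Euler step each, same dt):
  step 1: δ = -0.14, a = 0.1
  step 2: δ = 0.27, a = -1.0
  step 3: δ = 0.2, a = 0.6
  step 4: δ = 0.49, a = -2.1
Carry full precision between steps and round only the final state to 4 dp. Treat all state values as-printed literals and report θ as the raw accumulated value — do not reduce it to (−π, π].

after step 1 (δ=-0.14, a=0.1): (-1.881825, 13.709652, 0.399728, 18.305000)
after step 2 (δ=0.27, a=-1.0): (-1.038727, 14.065838, 0.526380, 18.255000)
after step 3 (δ=0.2, a=0.6): (-0.249535, 14.524410, 0.618891, 18.285000)
after step 4 (δ=0.49, a=-2.1): (0.495142, 15.054796, 0.862717, 18.180000)

(0.4951, 15.0548, 0.8627, 18.1800)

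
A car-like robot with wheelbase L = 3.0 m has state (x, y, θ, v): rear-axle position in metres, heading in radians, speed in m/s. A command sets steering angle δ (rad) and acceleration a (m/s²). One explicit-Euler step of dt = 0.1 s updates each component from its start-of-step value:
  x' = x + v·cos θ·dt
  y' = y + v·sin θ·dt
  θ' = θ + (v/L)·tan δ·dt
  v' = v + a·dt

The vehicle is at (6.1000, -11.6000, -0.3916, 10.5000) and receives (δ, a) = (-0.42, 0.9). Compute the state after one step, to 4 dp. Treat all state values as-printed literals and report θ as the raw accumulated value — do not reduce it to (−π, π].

x' = 6.1000 + 10.5000·cos(-0.3916)·0.1 = 7.0705
y' = -11.6000 + 10.5000·sin(-0.3916)·0.1 = -12.0008
θ' = -0.3916 + (10.5000/3.0)·tan(-0.42)·0.1 = -0.5479
v' = 10.5000 + 0.9000·0.1 = 10.5900

(7.0705, -12.0008, -0.5479, 10.5900)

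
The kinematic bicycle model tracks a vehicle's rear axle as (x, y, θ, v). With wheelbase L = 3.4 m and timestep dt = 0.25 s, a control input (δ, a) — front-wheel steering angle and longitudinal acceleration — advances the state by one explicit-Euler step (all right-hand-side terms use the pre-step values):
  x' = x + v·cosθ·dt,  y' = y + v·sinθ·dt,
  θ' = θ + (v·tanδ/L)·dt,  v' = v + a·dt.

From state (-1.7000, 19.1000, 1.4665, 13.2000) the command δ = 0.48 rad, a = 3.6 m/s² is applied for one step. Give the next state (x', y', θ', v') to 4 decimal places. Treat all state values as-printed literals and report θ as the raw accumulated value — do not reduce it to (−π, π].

x' = -1.7000 + 13.2000·cos(1.4665)·0.25 = -1.3564
y' = 19.1000 + 13.2000·sin(1.4665)·0.25 = 22.3821
θ' = 1.4665 + (13.2000/3.4)·tan(0.48)·0.25 = 1.9718
v' = 13.2000 + 3.6000·0.25 = 14.1000

(-1.3564, 22.3821, 1.9718, 14.1000)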